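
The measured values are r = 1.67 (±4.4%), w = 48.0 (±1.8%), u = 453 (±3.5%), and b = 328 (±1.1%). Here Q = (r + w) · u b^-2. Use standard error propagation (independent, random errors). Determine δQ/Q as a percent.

Let h = r + w = 49.7. δh = √(δr² + δw²) = √(0.00540 + 0.746) = 0.867, so δh/h = 0.0175.
Q is then a monomial in h, u, b:
δQ/Q = √((δh/h)² + (1·δu/u)² + (-2·δb/b)²) = √(0.000305 + 0.00123 + 0.000484) = 0.0449

4.49%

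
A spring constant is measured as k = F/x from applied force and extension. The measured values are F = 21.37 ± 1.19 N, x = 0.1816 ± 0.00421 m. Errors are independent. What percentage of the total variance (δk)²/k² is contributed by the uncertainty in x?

(δk/k)² = (1·δF/F)² + (-1·δx/x)²
  F term: (1×0.0557)² = 0.00310
  x term: (-1×0.0232)² = 0.000537
Total = 0.00364. Share from x = 0.000537/0.00364 = 0.148.

14.8%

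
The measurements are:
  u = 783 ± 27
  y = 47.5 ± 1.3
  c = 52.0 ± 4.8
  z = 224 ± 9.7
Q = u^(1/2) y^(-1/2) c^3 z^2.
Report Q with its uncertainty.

Since Q is a product/quotient, work with relative uncertainties:
  (½·δu/u)² = (0.5×0.0345)² = 0.000297;  (−½·δy/y)² = (-0.5×0.0274)² = 0.000187;  (3·δc/c)² = (3×0.0923)² = 0.0767;  (2·δz/z)² = (2×0.0433)² = 0.00750
δQ/Q = √(0.0847) = 0.291
Q = 2.86e+10, so δQ = 0.291 × 2.86e+10 = 8.34e+09.

(2.86 ± 0.834) × 10^10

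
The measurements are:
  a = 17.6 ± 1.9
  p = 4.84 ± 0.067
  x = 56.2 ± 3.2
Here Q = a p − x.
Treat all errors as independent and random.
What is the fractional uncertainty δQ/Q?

0.338

Let w = a·p = 85.2. δw/w = √((1·δa/a)² + (1·δp/p)²) = √(0.0117 + 0.000192) = 0.109, so δw = 9.27.
Q = w − x: δQ = √(δw² + δx²) = √(86.0 + 10.2) = 9.81
Q = 29.0, so δQ/Q = 9.81/29.0 = 0.338.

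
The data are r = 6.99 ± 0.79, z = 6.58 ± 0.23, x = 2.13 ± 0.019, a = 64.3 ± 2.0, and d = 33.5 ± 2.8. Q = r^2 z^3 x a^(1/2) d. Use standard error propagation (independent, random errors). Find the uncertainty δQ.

Q is a product of powers, so relative uncertainties combine in quadrature:
  (2·δr/r)² = (2×0.113)² = 0.0511;  (3·δz/z)² = (3×0.0350)² = 0.0110;  (1·δx/x)² = (1×0.00892)² = 7.96e-05;  (½·δa/a)² = (0.5×0.0311)² = 0.000242;  (1·δd/d)² = (1×0.0836)² = 0.00699
δQ/Q = √(0.0694) = 0.263
Q = 7.96e+06, so δQ = 0.263 × 7.96e+06 = 2.1e+06.

2.1e+06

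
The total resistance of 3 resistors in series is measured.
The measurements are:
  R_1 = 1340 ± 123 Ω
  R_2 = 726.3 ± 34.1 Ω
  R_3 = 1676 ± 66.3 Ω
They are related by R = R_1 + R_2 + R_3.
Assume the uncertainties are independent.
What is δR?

144 Ω

R is a linear combination, so absolute uncertainties add in quadrature:
  (δR_1)² = 15100;  (δR_2)² = 1160;  (δR_3)² = 4400
δR = √(20700) = 144 Ω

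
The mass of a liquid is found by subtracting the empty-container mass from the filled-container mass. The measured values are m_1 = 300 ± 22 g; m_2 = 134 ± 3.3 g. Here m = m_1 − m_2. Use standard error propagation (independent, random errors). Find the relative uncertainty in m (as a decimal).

Each term contributes (cᵢ δxᵢ)² to (δm)²:
  (δm_1)² = 484;  (δm_2)² = 10.9
δm = √(495) = 22.2 g
m = 166 g, so δm/m = 22.2/166 = 0.134.

0.134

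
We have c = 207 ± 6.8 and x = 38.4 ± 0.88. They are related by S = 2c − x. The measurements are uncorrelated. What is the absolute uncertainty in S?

13.6

For a sum/difference, combine absolute errors in quadrature:
  (2·δc)² = 185;  (δx)² = 0.774
δS = √(186) = 13.6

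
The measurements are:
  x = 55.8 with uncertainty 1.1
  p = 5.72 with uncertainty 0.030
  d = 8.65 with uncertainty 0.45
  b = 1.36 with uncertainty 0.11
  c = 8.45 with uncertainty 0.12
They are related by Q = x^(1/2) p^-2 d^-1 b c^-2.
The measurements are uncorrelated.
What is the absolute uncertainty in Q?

Since Q is a product/quotient, work with relative uncertainties:
  (½·δx/x)² = (0.5×0.0197)² = 9.72e-05;  (-2·δp/p)² = (-2×0.00524)² = 0.000110;  (-1·δd/d)² = (-1×0.0520)² = 0.00271;  (1·δb/b)² = (1×0.0809)² = 0.00654;  (-2·δc/c)² = (-2×0.0142)² = 0.000807
δQ/Q = √(0.0103) = 0.101
Q = 0.000503, so δQ = 0.101 × 0.000503 = 5.09e-05.

5.09e-05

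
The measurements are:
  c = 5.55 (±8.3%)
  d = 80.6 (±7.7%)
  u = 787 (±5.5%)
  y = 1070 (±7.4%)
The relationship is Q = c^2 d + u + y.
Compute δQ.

Let p = c^2·d = 2480. δp/p = √((2·δc/c)² + (1·δd/d)²) = √(0.0276 + 0.00593) = 0.183, so δp = 454.
Q = p + u + y: δQ = √(δp² + δu² + δy²) = √(2.06e+05 + 1870 + 6270) = 463

463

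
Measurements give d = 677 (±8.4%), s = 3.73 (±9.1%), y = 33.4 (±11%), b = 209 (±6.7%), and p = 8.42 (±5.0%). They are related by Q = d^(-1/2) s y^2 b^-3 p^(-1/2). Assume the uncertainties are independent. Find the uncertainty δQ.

1.9e-06

Products/powers → add relative errors in quadrature, weighted by exponent:
  (−½·δd/d)² = (-0.5×0.0840)² = 0.00176;  (1·δs/s)² = (1×0.0910)² = 0.00828;  (2·δy/y)² = (2×0.110)² = 0.0484;  (-3·δb/b)² = (-3×0.0670)² = 0.0404;  (−½·δp/p)² = (-0.5×0.0500)² = 0.000625
δQ/Q = √(0.0995) = 0.315
Q = 6.04e-06, so δQ = 0.315 × 6.04e-06 = 1.9e-06.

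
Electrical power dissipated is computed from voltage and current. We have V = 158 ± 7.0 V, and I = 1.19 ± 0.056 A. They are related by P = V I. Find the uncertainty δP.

12.2 W

Products/powers → add relative errors in quadrature, weighted by exponent:
  (1·δV/V)² = (1×0.0443)² = 0.00196;  (1·δI/I)² = (1×0.0471)² = 0.00221
δP/P = √(0.00418) = 0.0646
P = 188 W, so δP = 0.0646 × 188 = 12.2 W.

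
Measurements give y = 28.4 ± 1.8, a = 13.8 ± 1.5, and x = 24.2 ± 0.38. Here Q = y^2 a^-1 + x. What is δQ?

9.77

Let p = y^2·a^-1 = 58.4. δp/p = √((2·δy/y)² + (-1·δa/a)²) = √(0.0161 + 0.0118) = 0.167, so δp = 9.76.
Q = p + x: δQ = √(δp² + δx²) = √(95.2 + 0.144) = 9.77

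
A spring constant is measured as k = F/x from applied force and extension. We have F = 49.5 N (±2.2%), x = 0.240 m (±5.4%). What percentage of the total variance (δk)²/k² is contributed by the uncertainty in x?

85.8%

(δk/k)² = (1·δF/F)² + (-1·δx/x)²
  F term: (1×0.0220)² = 0.000484
  x term: (-1×0.0540)² = 0.00292
Total = 0.00340. Share from x = 0.00292/0.00340 = 0.858.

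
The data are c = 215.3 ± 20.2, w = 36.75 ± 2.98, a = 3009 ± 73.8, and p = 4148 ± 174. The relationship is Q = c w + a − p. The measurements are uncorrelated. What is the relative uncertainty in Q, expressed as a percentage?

14.8%

Let h = c·w = 7912. δh/h = √((1·δc/c)² + (1·δw/w)²) = √(0.00880 + 0.00658) = 0.124, so δh = 981.
Q = h + a − p: δQ = √(δh² + δa² + δp²) = √(9.63e+05 + 5450 + 30300) = 999
Q = 6773, so δQ/Q = 999/6773 = 0.148.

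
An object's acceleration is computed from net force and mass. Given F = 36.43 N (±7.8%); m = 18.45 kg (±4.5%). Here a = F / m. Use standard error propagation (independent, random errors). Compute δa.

0.178 m/s^2

Products/powers → add relative errors in quadrature, weighted by exponent:
  (1·δF/F)² = (1×0.0780)² = 0.00608;  (-1·δm/m)² = (-1×0.0450)² = 0.00202
δa/a = √(0.00811) = 0.0900
a = 1.975 m/s^2, so δa = 0.0900 × 1.975 = 0.178 m/s^2.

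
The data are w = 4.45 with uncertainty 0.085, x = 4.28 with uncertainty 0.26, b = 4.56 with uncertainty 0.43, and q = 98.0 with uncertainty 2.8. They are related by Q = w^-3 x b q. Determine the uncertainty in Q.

2.80

Each factor contributes (exponent × relative error)² to (δQ/Q)²:
  (-3·δw/w)² = (-3×0.0191)² = 0.00328;  (1·δx/x)² = (1×0.0607)² = 0.00369;  (1·δb/b)² = (1×0.0943)² = 0.00889;  (1·δq/q)² = (1×0.0286)² = 0.000816
δQ/Q = √(0.0167) = 0.129
Q = 21.7, so δQ = 0.129 × 21.7 = 2.80.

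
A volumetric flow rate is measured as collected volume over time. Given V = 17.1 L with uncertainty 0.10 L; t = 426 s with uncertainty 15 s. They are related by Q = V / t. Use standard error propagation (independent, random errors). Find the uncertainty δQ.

Q is a product of powers, so relative uncertainties combine in quadrature:
  (1·δV/V)² = (1×0.00585)² = 3.42e-05;  (-1·δt/t)² = (-1×0.0352)² = 0.00124
δQ/Q = √(0.00127) = 0.0357
Q = 0.0401 L/s, so δQ = 0.0357 × 0.0401 = 0.00143 L/s.

0.00143 L/s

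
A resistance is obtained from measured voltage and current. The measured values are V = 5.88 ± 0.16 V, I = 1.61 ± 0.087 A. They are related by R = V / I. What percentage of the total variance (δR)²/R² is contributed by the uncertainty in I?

(δR/R)² = (1·δV/V)² + (-1·δI/I)²
  V term: (1×0.0272)² = 0.000740
  I term: (-1×0.0540)² = 0.00292
Total = 0.00366. Share from I = 0.00292/0.00366 = 0.798.

79.8%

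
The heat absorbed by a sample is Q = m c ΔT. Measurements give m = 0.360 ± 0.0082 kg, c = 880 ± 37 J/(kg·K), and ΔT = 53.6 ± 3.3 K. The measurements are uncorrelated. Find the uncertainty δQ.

1320 J

For a monomial Q ∝ m, c, ΔT, fractional errors add in quadrature:
  (1·δm/m)² = (1×0.0228)² = 0.000519;  (1·δc/c)² = (1×0.0420)² = 0.00177;  (1·δΔT/ΔT)² = (1×0.0616)² = 0.00379
δQ/Q = √(0.00608) = 0.0780
Q = 17000 J, so δQ = 0.0780 × 17000 = 1320 J.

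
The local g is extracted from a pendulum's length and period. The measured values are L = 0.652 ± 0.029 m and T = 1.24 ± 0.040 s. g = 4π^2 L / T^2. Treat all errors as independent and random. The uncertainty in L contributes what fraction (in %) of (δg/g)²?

32.2%

(δg/g)² = (1·δL/L)² + (-2·δT/T)²
  L term: (1×0.0445)² = 0.00198
  T term: (-2×0.0323)² = 0.00416
Total = 0.00614. Share from L = 0.00198/0.00614 = 0.322.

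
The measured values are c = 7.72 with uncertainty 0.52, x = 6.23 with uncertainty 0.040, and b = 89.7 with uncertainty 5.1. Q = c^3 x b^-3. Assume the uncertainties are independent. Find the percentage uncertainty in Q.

26.5%

For a monomial Q ∝ c^3, x, b^-3, fractional errors add in quadrature:
  (3·δc/c)² = (3×0.0674)² = 0.0408;  (1·δx/x)² = (1×0.00642)² = 4.12e-05;  (-3·δb/b)² = (-3×0.0569)² = 0.0291
δQ/Q = √(0.0700) = 0.265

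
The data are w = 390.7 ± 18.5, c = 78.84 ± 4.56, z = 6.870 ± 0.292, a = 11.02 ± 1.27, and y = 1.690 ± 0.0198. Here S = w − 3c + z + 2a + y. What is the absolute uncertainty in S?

Each term contributes (cᵢ δxᵢ)² to (δS)²:
  (δw)² = 342;  (3·δc)² = 187;  (δz)² = 0.0853;  (2·δa)² = 6.45;  (δy)² = 0.000392
δS = √(536) = 23.2

23.2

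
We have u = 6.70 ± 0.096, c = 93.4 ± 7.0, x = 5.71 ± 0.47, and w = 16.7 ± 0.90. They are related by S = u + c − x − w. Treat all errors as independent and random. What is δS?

7.07

S is a linear combination, so absolute uncertainties add in quadrature:
  (δu)² = 0.00922;  (δc)² = 49.0;  (δx)² = 0.221;  (δw)² = 0.810
δS = √(50.0) = 7.07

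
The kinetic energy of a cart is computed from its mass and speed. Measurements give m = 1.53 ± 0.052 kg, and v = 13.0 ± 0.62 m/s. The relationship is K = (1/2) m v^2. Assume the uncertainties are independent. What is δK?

Each factor contributes (exponent × relative error)² to (δK/K)²:
  (1·δm/m)² = (1×0.0340)² = 0.00116;  (2·δv/v)² = (2×0.0477)² = 0.00910
δK/K = √(0.0103) = 0.101
K = 129 J, so δK = 0.101 × 129 = 13.1 J.

13.1 J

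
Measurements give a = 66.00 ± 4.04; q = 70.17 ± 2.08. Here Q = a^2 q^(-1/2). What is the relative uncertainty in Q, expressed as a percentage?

12.3%

Products/powers → add relative errors in quadrature, weighted by exponent:
  (2·δa/a)² = (2×0.0612)² = 0.0150;  (−½·δq/q)² = (-0.5×0.0296)² = 0.000220
δQ/Q = √(0.0152) = 0.123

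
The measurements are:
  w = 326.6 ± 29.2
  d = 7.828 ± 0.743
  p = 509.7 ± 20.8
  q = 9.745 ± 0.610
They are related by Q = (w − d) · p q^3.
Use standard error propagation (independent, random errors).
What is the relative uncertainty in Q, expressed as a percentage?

21.3%

Let u = w − d = 318.8. δu = √(δw² + δd²) = √(853 + 0.552) = 29.2, so δu/u = 0.0916.
Q is then a monomial in u, p, q:
δQ/Q = √((δu/u)² + (1·δp/p)² + (3·δq/q)²) = √(0.00840 + 0.00167 + 0.0353) = 0.213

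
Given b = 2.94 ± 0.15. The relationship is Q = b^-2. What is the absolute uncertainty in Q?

0.0118

For a monomial Q ∝ b^-2, fractional errors add in quadrature:
  (-2·δb/b)² = (-2×0.0510)² = 0.0104
δQ/Q = √(0.0104) = 0.102
Q = 0.116, so δQ = 0.102 × 0.116 = 0.0118.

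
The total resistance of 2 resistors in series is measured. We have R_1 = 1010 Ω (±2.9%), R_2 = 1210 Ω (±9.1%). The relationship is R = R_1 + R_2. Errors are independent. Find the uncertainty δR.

Sums and differences: (δR)² = Σ (cᵢ δxᵢ)².
  (δR_1)² = 858;  (δR_2)² = 12100
δR = √(13000) = 114 Ω

114 Ω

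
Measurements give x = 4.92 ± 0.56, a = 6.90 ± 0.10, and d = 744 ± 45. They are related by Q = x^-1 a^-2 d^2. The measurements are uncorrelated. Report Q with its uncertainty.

2360 ± 398

Since Q is a product/quotient, work with relative uncertainties:
  (-1·δx/x)² = (-1×0.114)² = 0.0130;  (-2·δa/a)² = (-2×0.0145)² = 0.000840;  (2·δd/d)² = (2×0.0605)² = 0.0146
δQ/Q = √(0.0284) = 0.169
Q = 2360, so δQ = 0.169 × 2360 = 398.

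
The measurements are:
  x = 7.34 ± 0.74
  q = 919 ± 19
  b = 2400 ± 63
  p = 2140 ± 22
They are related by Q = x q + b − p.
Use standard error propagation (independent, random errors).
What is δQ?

697

Let w = x·q = 6750. δw/w = √((1·δx/x)² + (1·δq/q)²) = √(0.0102 + 0.000427) = 0.103, so δw = 694.
Q = w + b − p: δQ = √(δw² + δb² + δp²) = √(4.82e+05 + 3970 + 484) = 697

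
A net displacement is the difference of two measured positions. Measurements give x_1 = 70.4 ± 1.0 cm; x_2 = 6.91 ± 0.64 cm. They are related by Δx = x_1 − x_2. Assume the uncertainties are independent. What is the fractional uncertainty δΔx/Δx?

For a sum/difference, combine absolute errors in quadrature:
  (δx_1)² = 1.00;  (δx_2)² = 0.410
δΔx = √(1.41) = 1.19 cm
Δx = 63.5 cm, so δΔx/Δx = 1.19/63.5 = 0.0187.

0.0187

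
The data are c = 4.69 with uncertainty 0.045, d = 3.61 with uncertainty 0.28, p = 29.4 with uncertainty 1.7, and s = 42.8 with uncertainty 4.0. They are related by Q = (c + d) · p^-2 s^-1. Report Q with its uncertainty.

Let u = c + d = 8.30. δu = √(δc² + δd²) = √(0.00202 + 0.0784) = 0.284, so δu/u = 0.0342.
Q is then a monomial in u, p, s:
δQ/Q = √((δu/u)² + (-2·δp/p)² + (-1·δs/s)²) = √(0.00117 + 0.0134 + 0.00873) = 0.153
Q = 0.000224, so δQ = 0.153 × 0.000224 = 3.42e-05.

(2.24 ± 0.342) × 10^-4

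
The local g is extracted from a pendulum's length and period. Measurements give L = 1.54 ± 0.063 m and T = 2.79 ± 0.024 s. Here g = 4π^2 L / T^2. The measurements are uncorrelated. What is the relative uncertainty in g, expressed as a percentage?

Since g is a product/quotient, work with relative uncertainties:
  (1·δL/L)² = (1×0.0409)² = 0.00167;  (-2·δT/T)² = (-2×0.00860)² = 0.000296
δg/g = √(0.00197) = 0.0444

4.44%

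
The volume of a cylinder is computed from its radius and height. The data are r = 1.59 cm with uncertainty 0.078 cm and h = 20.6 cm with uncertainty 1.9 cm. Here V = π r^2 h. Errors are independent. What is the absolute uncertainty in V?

Products/powers → add relative errors in quadrature, weighted by exponent:
  (2·δr/r)² = (2×0.0491)² = 0.00963;  (1·δh/h)² = (1×0.0922)² = 0.00851
δV/V = √(0.0181) = 0.135
V = 164 cm^3, so δV = 0.135 × 164 = 22.0 cm^3.

22.0 cm^3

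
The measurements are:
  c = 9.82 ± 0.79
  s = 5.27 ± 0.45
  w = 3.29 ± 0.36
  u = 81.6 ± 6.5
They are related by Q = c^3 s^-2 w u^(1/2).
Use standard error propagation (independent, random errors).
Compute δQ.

322

Since Q is a product/quotient, work with relative uncertainties:
  (3·δc/c)² = (3×0.0804)² = 0.0582;  (-2·δs/s)² = (-2×0.0854)² = 0.0292;  (1·δw/w)² = (1×0.109)² = 0.0120;  (½·δu/u)² = (0.5×0.0797)² = 0.00159
δQ/Q = √(0.101) = 0.318
Q = 1010, so δQ = 0.318 × 1010 = 322.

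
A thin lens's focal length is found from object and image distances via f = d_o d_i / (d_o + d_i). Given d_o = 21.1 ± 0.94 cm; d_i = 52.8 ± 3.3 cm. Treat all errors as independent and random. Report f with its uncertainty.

∂f/∂d_o = (d_i/(d_o+d_i))² = 0.510;  ∂f/∂d_i = (d_o/(d_o+d_i))² = 0.0815
δf = √((∂f/∂d_o · δd_o)² + (∂f/∂d_i · δd_i)²) = √(0.230 + 0.0724) = 0.550 cm
f = 15.1 cm.

15.1 ± 0.550 cm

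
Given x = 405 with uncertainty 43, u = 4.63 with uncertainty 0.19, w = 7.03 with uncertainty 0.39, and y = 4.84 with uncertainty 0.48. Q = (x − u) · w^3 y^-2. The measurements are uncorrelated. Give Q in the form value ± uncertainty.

Let h = x − u = 400. δh = √(δx² + δu²) = √(1850 + 0.0361) = 43.0, so δh/h = 0.107.
Q is then a monomial in h, w, y:
δQ/Q = √((δh/h)² + (3·δw/w)² + (-2·δy/y)²) = √(0.0115 + 0.0277 + 0.0393) = 0.280
Q = 5940, so δQ = 0.280 × 5940 = 1660.

5940 ± 1660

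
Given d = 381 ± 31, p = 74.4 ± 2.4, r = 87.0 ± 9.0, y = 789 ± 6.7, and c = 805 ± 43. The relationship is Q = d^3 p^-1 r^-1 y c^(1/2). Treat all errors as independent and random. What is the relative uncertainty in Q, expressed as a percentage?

26.9%

Q is a product of powers, so relative uncertainties combine in quadrature:
  (3·δd/d)² = (3×0.0814)² = 0.0596;  (-1·δp/p)² = (-1×0.0323)² = 0.00104;  (-1·δr/r)² = (-1×0.103)² = 0.0107;  (1·δy/y)² = (1×0.00849)² = 7.21e-05;  (½·δc/c)² = (0.5×0.0534)² = 0.000713
δQ/Q = √(0.0721) = 0.269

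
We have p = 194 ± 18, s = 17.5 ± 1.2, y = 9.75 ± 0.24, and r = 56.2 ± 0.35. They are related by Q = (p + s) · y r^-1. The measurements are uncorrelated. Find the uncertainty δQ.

3.27

Let u = p + s = 212. δu = √(δp² + δs²) = √(324 + 1.44) = 18.0, so δu/u = 0.0853.
Q is then a monomial in u, y, r:
δQ/Q = √((δu/u)² + (1·δy/y)² + (-1·δr/r)²) = √(0.00728 + 0.000606 + 3.88e-05) = 0.0890
Q = 36.7, so δQ = 0.0890 × 36.7 = 3.27.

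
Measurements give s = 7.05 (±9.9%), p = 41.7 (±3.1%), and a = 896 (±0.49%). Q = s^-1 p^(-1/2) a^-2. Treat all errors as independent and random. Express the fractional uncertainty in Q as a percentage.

Each factor contributes (exponent × relative error)² to (δQ/Q)²:
  (-1·δs/s)² = (-1×0.0990)² = 0.00980;  (−½·δp/p)² = (-0.5×0.0310)² = 0.000240;  (-2·δa/a)² = (-2×0.00490)² = 9.6e-05
δQ/Q = √(0.0101) = 0.101

10.1%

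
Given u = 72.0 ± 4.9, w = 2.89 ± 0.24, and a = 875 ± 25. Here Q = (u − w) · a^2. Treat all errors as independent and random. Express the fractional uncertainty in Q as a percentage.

9.11%

Let h = u − w = 69.1. δh = √(δu² + δw²) = √(24.0 + 0.0576) = 4.91, so δh/h = 0.0710.
Q is then a monomial in h, a:
δQ/Q = √((δh/h)² + (2·δa/a)²) = √(0.00504 + 0.00327) = 0.0911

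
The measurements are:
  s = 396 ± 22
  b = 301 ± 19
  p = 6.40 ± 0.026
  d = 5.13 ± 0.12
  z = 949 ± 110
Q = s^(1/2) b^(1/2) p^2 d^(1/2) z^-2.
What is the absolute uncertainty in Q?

Q is a product of powers, so relative uncertainties combine in quadrature:
  (½·δs/s)² = (0.5×0.0556)² = 0.000772;  (½·δb/b)² = (0.5×0.0631)² = 0.000996;  (2·δp/p)² = (2×0.00406)² = 6.6e-05;  (½·δd/d)² = (0.5×0.0234)² = 0.000137;  (-2·δz/z)² = (-2×0.116)² = 0.0537
δQ/Q = √(0.0557) = 0.236
Q = 0.0356, so δQ = 0.236 × 0.0356 = 0.00839.

0.00839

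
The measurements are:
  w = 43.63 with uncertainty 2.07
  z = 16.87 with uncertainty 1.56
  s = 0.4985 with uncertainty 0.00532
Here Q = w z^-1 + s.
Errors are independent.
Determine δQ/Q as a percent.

8.72%

Let p = w·z^-1 = 2.586. δp/p = √((1·δw/w)² + (-1·δz/z)²) = √(0.00225 + 0.00855) = 0.104, so δp = 0.269.
Q = p + s: δQ = √(δp² + δs²) = √(0.0723 + 2.83e-05) = 0.269
Q = 3.085, so δQ/Q = 0.269/3.085 = 0.0872.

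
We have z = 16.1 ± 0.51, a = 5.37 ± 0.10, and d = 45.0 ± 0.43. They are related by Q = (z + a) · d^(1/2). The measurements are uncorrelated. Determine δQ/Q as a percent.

2.47%

Let u = z + a = 21.5. δu = √(δz² + δa²) = √(0.260 + 0.0100) = 0.520, so δu/u = 0.0242.
Q is then a monomial in u, d:
δQ/Q = √((δu/u)² + (½·δd/d)²) = √(0.000586 + 2.28e-05) = 0.0247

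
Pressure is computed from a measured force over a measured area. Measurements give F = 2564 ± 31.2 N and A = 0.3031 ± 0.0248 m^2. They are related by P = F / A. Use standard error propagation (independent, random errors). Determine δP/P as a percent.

8.27%

Since P is a product/quotient, work with relative uncertainties:
  (1·δF/F)² = (1×0.0122)² = 0.000148;  (-1·δA/A)² = (-1×0.0818)² = 0.00669
δP/P = √(0.00684) = 0.0827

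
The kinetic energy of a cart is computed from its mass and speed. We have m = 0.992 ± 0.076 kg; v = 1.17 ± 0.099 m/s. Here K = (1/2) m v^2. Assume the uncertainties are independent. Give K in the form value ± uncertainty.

0.679 ± 0.126 J

Relative error in a monomial: (δK/K)² = Σ (nᵢ · δxᵢ/xᵢ)².
  (1·δm/m)² = (1×0.0766)² = 0.00587;  (2·δv/v)² = (2×0.0846)² = 0.0286
δK/K = √(0.0345) = 0.186
K = 0.679 J, so δK = 0.186 × 0.679 = 0.126 J.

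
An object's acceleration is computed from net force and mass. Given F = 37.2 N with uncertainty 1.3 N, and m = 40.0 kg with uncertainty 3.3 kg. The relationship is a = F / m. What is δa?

0.0833 m/s^2

Products/powers → add relative errors in quadrature, weighted by exponent:
  (1·δF/F)² = (1×0.0349)² = 0.00122;  (-1·δm/m)² = (-1×0.0825)² = 0.00681
δa/a = √(0.00803) = 0.0896
a = 0.930 m/s^2, so δa = 0.0896 × 0.930 = 0.0833 m/s^2.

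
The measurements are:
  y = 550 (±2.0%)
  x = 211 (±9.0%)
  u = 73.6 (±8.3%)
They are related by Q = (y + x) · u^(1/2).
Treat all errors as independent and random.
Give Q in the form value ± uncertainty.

6530 ± 330

Let w = y + x = 761. δw = √(δy² + δx²) = √(121 + 361) = 21.9, so δw/w = 0.0288.
Q is then a monomial in w, u:
δQ/Q = √((δw/w)² + (½·δu/u)²) = √(0.000832 + 0.00172) = 0.0505
Q = 6530, so δQ = 0.0505 × 6530 = 330.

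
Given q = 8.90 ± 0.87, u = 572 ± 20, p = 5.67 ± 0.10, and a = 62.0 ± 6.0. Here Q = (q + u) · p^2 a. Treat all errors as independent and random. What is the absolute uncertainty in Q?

Let w = q + u = 581. δw = √(δq² + δu²) = √(0.757 + 400) = 20.0, so δw/w = 0.0345.
Q is then a monomial in w, p, a:
δQ/Q = √((δw/w)² + (2·δp/p)² + (1·δa/a)²) = √(0.00119 + 0.00124 + 0.00937) = 0.109
Q = 1.16e+06, so δQ = 0.109 × 1.16e+06 = 1.26e+05.

1.26e+05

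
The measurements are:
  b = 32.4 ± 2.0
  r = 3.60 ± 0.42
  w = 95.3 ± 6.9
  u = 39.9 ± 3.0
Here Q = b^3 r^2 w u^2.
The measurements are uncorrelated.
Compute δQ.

Since Q is a product/quotient, work with relative uncertainties:
  (3·δb/b)² = (3×0.0617)² = 0.0343;  (2·δr/r)² = (2×0.117)² = 0.0544;  (1·δw/w)² = (1×0.0724)² = 0.00524;  (2·δu/u)² = (2×0.0752)² = 0.0226
δQ/Q = √(0.117) = 0.341
Q = 6.69e+10, so δQ = 0.341 × 6.69e+10 = 2.28e+10.

2.28e+10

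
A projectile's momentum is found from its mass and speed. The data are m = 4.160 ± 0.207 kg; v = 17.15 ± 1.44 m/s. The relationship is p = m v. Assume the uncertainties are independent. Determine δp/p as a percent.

9.76%

Since p is a product/quotient, work with relative uncertainties:
  (1·δm/m)² = (1×0.0498)² = 0.00248;  (1·δv/v)² = (1×0.0840)² = 0.00705
δp/p = √(0.00953) = 0.0976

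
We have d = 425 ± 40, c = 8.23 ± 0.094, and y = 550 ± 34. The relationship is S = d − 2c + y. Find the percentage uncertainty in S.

5.48%

Absolute uncertainties add in quadrature for a linear combination:
  (δd)² = 1600;  (2·δc)² = 0.0353;  (δy)² = 1160
δS = √(2760) = 52.5
S = 959, so δS/S = 52.5/959 = 0.0548.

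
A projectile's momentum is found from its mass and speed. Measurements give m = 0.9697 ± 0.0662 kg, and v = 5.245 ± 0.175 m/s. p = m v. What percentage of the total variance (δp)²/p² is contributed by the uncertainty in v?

(δp/p)² = (1·δm/m)² + (1·δv/v)²
  m term: (1×0.0683)² = 0.00466
  v term: (1×0.0334)² = 0.00111
Total = 0.00577. Share from v = 0.00111/0.00577 = 0.193.

19.3%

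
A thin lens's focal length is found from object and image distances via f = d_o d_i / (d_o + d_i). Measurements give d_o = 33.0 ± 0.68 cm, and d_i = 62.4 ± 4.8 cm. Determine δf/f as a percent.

2.98%

∂f/∂d_o = (d_i/(d_o+d_i))² = 0.428;  ∂f/∂d_i = (d_o/(d_o+d_i))² = 0.120
δf = √((∂f/∂d_o · δd_o)² + (∂f/∂d_i · δd_i)²) = √(0.0846 + 0.330) = 0.644 cm
f = 21.6 cm, so δf/f = 0.644/21.6 = 0.0298.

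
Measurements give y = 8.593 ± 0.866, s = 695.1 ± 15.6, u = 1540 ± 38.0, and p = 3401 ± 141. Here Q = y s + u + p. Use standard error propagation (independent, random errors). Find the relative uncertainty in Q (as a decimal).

0.0581

Let w = y·s = 5973. δw/w = √((1·δy/y)² + (1·δs/s)²) = √(0.0102 + 0.000504) = 0.103, so δw = 617.
Q = w + u + p: δQ = √(δw² + δu² + δp²) = √(3.8e+05 + 1440 + 19900) = 634
Q = 10910, so δQ/Q = 634/10910 = 0.0581.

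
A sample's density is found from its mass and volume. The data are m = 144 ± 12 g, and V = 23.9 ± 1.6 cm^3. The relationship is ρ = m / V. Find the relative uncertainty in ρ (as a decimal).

For a monomial ρ ∝ m, V^-1, fractional errors add in quadrature:
  (1·δm/m)² = (1×0.0833)² = 0.00694;  (-1·δV/V)² = (-1×0.0669)² = 0.00448
δρ/ρ = √(0.0114) = 0.107

0.107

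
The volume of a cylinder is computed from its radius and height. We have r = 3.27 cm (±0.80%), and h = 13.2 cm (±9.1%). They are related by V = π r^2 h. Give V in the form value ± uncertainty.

Products/powers → add relative errors in quadrature, weighted by exponent:
  (2·δr/r)² = (2×0.00800)² = 0.000256;  (1·δh/h)² = (1×0.0910)² = 0.00828
δV/V = √(0.00854) = 0.0924
V = 443 cm^3, so δV = 0.0924 × 443 = 41.0 cm^3.

443 ± 41.0 cm^3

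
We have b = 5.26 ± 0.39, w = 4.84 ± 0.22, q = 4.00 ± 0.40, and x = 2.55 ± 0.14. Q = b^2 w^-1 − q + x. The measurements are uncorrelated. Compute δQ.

0.983

Let p = b^2·w^-1 = 5.72. δp/p = √((2·δb/b)² + (-1·δw/w)²) = √(0.0220 + 0.00207) = 0.155, so δp = 0.887.
Q = p − q + x: δQ = √(δp² + δq² + δx²) = √(0.786 + 0.160 + 0.0196) = 0.983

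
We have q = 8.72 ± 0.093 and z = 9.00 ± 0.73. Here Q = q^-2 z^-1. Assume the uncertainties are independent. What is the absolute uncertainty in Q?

Q is a product of powers, so relative uncertainties combine in quadrature:
  (-2·δq/q)² = (-2×0.0107)² = 0.000455;  (-1·δz/z)² = (-1×0.0811)² = 0.00658
δQ/Q = √(0.00703) = 0.0839
Q = 0.00146, so δQ = 0.0839 × 0.00146 = 0.000123.

0.000123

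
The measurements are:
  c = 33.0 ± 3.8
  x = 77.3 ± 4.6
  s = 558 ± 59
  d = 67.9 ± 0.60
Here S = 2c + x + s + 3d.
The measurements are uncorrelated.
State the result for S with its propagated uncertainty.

For a sum/difference, combine absolute errors in quadrature:
  (2·δc)² = 57.8;  (δx)² = 21.2;  (δs)² = 3480;  (3·δd)² = 3.24
δS = √(3560) = 59.7
S = 905.

905 ± 59.7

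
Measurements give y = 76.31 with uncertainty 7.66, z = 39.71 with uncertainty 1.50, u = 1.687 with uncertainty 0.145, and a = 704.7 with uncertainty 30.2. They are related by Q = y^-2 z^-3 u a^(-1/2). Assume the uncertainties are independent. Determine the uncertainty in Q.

4.3e-11

Relative error in a monomial: (δQ/Q)² = Σ (nᵢ · δxᵢ/xᵢ)².
  (-2·δy/y)² = (-2×0.100)² = 0.0403;  (-3·δz/z)² = (-3×0.0378)² = 0.0128;  (1·δu/u)² = (1×0.0860)² = 0.00739;  (−½·δa/a)² = (-0.5×0.0429)² = 0.000459
δQ/Q = √(0.0610) = 0.247
Q = 1.743e-10, so δQ = 0.247 × 1.743e-10 = 4.3e-11.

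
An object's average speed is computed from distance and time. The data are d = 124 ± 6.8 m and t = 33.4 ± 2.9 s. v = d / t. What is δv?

0.381 m/s

For a monomial v ∝ d, t^-1, fractional errors add in quadrature:
  (1·δd/d)² = (1×0.0548)² = 0.00301;  (-1·δt/t)² = (-1×0.0868)² = 0.00754
δv/v = √(0.0105) = 0.103
v = 3.71 m/s, so δv = 0.103 × 3.71 = 0.381 m/s.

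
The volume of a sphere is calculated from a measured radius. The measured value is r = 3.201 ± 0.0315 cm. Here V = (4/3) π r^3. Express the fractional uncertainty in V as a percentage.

V ∝ r^3, so δV/V = |3| · δr/r = 3 × 0.00984 = 0.0295.

2.95%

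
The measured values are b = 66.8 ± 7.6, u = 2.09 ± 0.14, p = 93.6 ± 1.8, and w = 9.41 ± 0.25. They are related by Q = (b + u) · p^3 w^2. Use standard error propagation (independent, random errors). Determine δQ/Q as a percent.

Let h = b + u = 68.9. δh = √(δb² + δu²) = √(57.8 + 0.0196) = 7.60, so δh/h = 0.110.
Q is then a monomial in h, p, w:
δQ/Q = √((δh/h)² + (3·δp/p)² + (2·δw/w)²) = √(0.0122 + 0.00333 + 0.00282) = 0.135

13.5%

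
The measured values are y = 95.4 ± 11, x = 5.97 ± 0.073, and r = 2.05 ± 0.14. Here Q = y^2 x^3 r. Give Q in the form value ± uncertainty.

Relative error in a monomial: (δQ/Q)² = Σ (nᵢ · δxᵢ/xᵢ)².
  (2·δy/y)² = (2×0.115)² = 0.0532;  (3·δx/x)² = (3×0.0122)² = 0.00135;  (1·δr/r)² = (1×0.0683)² = 0.00466
δQ/Q = √(0.0592) = 0.243
Q = 3.97e+06, so δQ = 0.243 × 3.97e+06 = 9.66e+05.

(3.97 ± 0.966) × 10^6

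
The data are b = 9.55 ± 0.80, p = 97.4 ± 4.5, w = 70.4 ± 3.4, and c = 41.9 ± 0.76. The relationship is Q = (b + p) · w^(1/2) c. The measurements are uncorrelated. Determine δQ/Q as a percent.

5.23%

Let u = b + p = 107. δu = √(δb² + δp²) = √(0.640 + 20.2) = 4.57, so δu/u = 0.0427.
Q is then a monomial in u, w, c:
δQ/Q = √((δu/u)² + (½·δw/w)² + (1·δc/c)²) = √(0.00183 + 0.000583 + 0.000329) = 0.0523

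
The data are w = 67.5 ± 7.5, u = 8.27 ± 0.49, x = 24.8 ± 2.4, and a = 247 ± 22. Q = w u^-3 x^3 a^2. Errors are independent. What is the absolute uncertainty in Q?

4.44e+07

For a monomial Q ∝ w, u^-3, x^3, a^2, fractional errors add in quadrature:
  (1·δw/w)² = (1×0.111)² = 0.0123;  (-3·δu/u)² = (-3×0.0593)² = 0.0316;  (3·δx/x)² = (3×0.0968)² = 0.0843;  (2·δa/a)² = (2×0.0891)² = 0.0317
δQ/Q = √(0.160) = 0.400
Q = 1.11e+08, so δQ = 0.400 × 1.11e+08 = 4.44e+07.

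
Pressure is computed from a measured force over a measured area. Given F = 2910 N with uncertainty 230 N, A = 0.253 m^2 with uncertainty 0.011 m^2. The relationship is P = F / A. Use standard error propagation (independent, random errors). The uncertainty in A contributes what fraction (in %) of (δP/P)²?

23.2%

(δP/P)² = (1·δF/F)² + (-1·δA/A)²
  F term: (1×0.0790)² = 0.00625
  A term: (-1×0.0435)² = 0.00189
Total = 0.00814. Share from A = 0.00189/0.00814 = 0.232.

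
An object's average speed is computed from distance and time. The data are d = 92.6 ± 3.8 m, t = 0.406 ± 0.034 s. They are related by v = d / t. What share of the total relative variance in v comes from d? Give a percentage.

(δv/v)² = (1·δd/d)² + (-1·δt/t)²
  d term: (1×0.0410)² = 0.00168
  t term: (-1×0.0837)² = 0.00701
Total = 0.00870. Share from d = 0.00168/0.00870 = 0.194.

19.4%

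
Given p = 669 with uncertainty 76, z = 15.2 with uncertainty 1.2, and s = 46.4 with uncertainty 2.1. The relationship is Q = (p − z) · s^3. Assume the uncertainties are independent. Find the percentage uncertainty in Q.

Let u = p − z = 654. δu = √(δp² + δz²) = √(5780 + 1.44) = 76.0, so δu/u = 0.116.
Q is then a monomial in u, s:
δQ/Q = √((δu/u)² + (3·δs/s)²) = √(0.0135 + 0.0184) = 0.179

17.9%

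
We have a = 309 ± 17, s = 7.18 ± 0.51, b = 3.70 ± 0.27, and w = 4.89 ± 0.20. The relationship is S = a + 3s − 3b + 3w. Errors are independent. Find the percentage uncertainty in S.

5.12%

S is a linear combination, so absolute uncertainties add in quadrature:
  (δa)² = 289;  (3·δs)² = 2.34;  (3·δb)² = 0.656;  (3·δw)² = 0.360
δS = √(292) = 17.1
S = 334, so δS/S = 17.1/334 = 0.0512.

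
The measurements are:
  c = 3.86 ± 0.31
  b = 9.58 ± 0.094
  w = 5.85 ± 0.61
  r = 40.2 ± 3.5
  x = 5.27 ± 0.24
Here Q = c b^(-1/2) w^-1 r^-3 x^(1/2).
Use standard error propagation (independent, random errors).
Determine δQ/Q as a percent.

Products/powers → add relative errors in quadrature, weighted by exponent:
  (1·δc/c)² = (1×0.0803)² = 0.00645;  (−½·δb/b)² = (-0.5×0.00981)² = 2.41e-05;  (-1·δw/w)² = (-1×0.104)² = 0.0109;  (-3·δr/r)² = (-3×0.0871)² = 0.0682;  (½·δx/x)² = (0.5×0.0455)² = 0.000518
δQ/Q = √(0.0861) = 0.293

29.3%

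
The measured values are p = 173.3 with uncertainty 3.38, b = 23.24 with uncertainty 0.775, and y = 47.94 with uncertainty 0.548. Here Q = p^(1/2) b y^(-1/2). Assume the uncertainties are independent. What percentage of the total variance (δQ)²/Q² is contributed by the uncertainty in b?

(δQ/Q)² = (½·δp/p)² + (1·δb/b)² + (−½·δy/y)²
  p term: (0.5×0.0195)² = 9.51e-05
  b term: (1×0.0333)² = 0.00111
  y term: (-0.5×0.0114)² = 3.27e-05
Total = 0.00124. Share from b = 0.00111/0.00124 = 0.897.

89.7%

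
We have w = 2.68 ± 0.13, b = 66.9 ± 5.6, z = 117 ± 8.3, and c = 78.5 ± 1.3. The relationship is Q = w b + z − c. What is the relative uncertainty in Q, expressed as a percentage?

Let p = w·b = 179. δp/p = √((1·δw/w)² + (1·δb/b)²) = √(0.00235 + 0.00701) = 0.0967, so δp = 17.3.
Q = p + z − c: δQ = √(δp² + δz² + δc²) = √(301 + 68.9 + 1.69) = 19.3
Q = 218, so δQ/Q = 19.3/218 = 0.0885.

8.85%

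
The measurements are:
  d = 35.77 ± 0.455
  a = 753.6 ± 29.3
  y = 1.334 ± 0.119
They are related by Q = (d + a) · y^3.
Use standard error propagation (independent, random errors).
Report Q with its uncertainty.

1874 ± 506

Let u = d + a = 789.4. δu = √(δd² + δa²) = √(0.207 + 858) = 29.3, so δu/u = 0.0371.
Q is then a monomial in u, y:
δQ/Q = √((δu/u)² + (3·δy/y)²) = √(0.00138 + 0.0716) = 0.270
Q = 1874, so δQ = 0.270 × 1874 = 506.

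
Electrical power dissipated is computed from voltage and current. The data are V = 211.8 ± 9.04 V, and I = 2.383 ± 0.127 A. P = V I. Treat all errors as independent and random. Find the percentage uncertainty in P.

6.83%

Since P is a product/quotient, work with relative uncertainties:
  (1·δV/V)² = (1×0.0427)² = 0.00182;  (1·δI/I)² = (1×0.0533)² = 0.00284
δP/P = √(0.00466) = 0.0683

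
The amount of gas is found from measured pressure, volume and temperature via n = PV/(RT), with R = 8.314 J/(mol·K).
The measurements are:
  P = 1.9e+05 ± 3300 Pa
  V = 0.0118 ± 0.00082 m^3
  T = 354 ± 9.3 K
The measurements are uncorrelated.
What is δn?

Since n is a product/quotient, work with relative uncertainties:
  (1·δP/P)² = (1×0.0174)² = 0.000302;  (1·δV/V)² = (1×0.0695)² = 0.00483;  (-1·δT/T)² = (-1×0.0263)² = 0.000690
δn/n = √(0.00582) = 0.0763
n = 0.762 mol, so δn = 0.0763 × 0.762 = 0.0581 mol.

0.0581 mol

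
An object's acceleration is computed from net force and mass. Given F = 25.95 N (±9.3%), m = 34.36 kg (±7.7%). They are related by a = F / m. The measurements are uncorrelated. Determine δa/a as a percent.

a is a product of powers, so relative uncertainties combine in quadrature:
  (1·δF/F)² = (1×0.0930)² = 0.00865;  (-1·δm/m)² = (-1×0.0770)² = 0.00593
δa/a = √(0.0146) = 0.121

12.1%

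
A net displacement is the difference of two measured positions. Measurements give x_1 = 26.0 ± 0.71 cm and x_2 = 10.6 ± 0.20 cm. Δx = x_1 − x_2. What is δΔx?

Each term contributes (cᵢ δxᵢ)² to (δΔx)²:
  (δx_1)² = 0.504;  (δx_2)² = 0.0400
δΔx = √(0.544) = 0.738 cm

0.738 cm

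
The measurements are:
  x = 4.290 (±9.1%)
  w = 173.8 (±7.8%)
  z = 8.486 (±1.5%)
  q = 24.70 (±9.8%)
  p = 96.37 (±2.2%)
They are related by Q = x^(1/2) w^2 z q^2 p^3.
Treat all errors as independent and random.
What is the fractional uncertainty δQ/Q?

0.263

Q is a product of powers, so relative uncertainties combine in quadrature:
  (½·δx/x)² = (0.5×0.0910)² = 0.00207;  (2·δw/w)² = (2×0.0780)² = 0.0243;  (1·δz/z)² = (1×0.0150)² = 0.000225;  (2·δq/q)² = (2×0.0980)² = 0.0384;  (3·δp/p)² = (3×0.0220)² = 0.00436
δQ/Q = √(0.0694) = 0.263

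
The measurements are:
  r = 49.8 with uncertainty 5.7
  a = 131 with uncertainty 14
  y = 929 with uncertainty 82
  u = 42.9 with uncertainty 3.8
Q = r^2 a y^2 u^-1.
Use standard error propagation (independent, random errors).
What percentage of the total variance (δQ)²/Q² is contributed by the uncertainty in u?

(δQ/Q)² = (2·δr/r)² + (1·δa/a)² + (2·δy/y)² + (-1·δu/u)²
  r term: (2×0.114)² = 0.0524
  a term: (1×0.107)² = 0.0114
  y term: (2×0.0883)² = 0.0312
  u term: (-1×0.0886)² = 0.00785
Total = 0.103. Share from u = 0.00785/0.103 = 0.0763.

7.63%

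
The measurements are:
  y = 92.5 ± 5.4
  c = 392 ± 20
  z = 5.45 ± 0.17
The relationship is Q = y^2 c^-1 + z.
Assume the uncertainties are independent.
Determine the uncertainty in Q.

2.79

Let p = y^2·c^-1 = 21.8. δp/p = √((2·δy/y)² + (-1·δc/c)²) = √(0.0136 + 0.00260) = 0.127, so δp = 2.78.
Q = p + z: δQ = √(δp² + δz²) = √(7.73 + 0.0289) = 2.79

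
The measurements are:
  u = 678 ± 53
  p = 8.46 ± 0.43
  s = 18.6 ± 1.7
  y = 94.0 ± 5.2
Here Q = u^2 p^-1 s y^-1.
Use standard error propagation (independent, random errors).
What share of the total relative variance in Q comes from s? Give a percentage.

21.7%

(δQ/Q)² = (2·δu/u)² + (-1·δp/p)² + (1·δs/s)² + (-1·δy/y)²
  u term: (2×0.0782)² = 0.0244
  p term: (-1×0.0508)² = 0.00258
  s term: (1×0.0914)² = 0.00835
  y term: (-1×0.0553)² = 0.00306
Total = 0.0384. Share from s = 0.00835/0.0384 = 0.217.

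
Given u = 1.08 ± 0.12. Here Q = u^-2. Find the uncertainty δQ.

0.191

For a monomial Q ∝ u^-2, fractional errors add in quadrature:
  (-2·δu/u)² = (-2×0.111)² = 0.0494
δQ/Q = √(0.0494) = 0.222
Q = 0.857, so δQ = 0.222 × 0.857 = 0.191.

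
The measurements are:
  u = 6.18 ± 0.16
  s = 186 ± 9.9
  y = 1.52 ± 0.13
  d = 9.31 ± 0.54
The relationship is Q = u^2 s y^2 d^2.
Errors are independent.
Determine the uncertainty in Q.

3.12e+05

Each factor contributes (exponent × relative error)² to (δQ/Q)²:
  (2·δu/u)² = (2×0.0259)² = 0.00268;  (1·δs/s)² = (1×0.0532)² = 0.00283;  (2·δy/y)² = (2×0.0855)² = 0.0293;  (2·δd/d)² = (2×0.0580)² = 0.0135
δQ/Q = √(0.0482) = 0.220
Q = 1.42e+06, so δQ = 0.220 × 1.42e+06 = 3.12e+05.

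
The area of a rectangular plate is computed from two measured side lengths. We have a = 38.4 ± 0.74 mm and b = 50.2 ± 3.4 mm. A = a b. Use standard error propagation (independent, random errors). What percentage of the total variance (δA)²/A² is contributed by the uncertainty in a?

(δA/A)² = (1·δa/a)² + (1·δb/b)²
  a term: (1×0.0193)² = 0.000371
  b term: (1×0.0677)² = 0.00459
Total = 0.00496. Share from a = 0.000371/0.00496 = 0.0749.

7.49%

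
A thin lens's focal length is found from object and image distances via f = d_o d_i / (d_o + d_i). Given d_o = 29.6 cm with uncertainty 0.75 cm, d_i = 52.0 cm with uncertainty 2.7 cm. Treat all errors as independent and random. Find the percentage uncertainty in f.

2.48%

∂f/∂d_o = (d_i/(d_o+d_i))² = 0.406;  ∂f/∂d_i = (d_o/(d_o+d_i))² = 0.132
δf = √((∂f/∂d_o · δd_o)² + (∂f/∂d_i · δd_i)²) = √(0.0928 + 0.126) = 0.468 cm
f = 18.9 cm, so δf/f = 0.468/18.9 = 0.0248.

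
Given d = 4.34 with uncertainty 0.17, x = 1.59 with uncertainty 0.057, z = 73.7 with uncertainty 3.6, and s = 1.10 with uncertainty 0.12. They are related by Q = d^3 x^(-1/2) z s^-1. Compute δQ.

Each factor contributes (exponent × relative error)² to (δQ/Q)²:
  (3·δd/d)² = (3×0.0392)² = 0.0138;  (−½·δx/x)² = (-0.5×0.0358)² = 0.000321;  (1·δz/z)² = (1×0.0488)² = 0.00239;  (-1·δs/s)² = (-1×0.109)² = 0.0119
δQ/Q = √(0.0284) = 0.169
Q = 4340, so δQ = 0.169 × 4340 = 732.

732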